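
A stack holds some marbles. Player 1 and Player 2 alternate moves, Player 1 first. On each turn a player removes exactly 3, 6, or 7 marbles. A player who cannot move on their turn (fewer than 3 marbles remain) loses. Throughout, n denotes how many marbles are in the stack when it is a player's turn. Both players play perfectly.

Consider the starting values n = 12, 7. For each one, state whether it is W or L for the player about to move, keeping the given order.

12: L, 7: W

Work bottom-up. With no move the player to move loses. Otherwise the position is W if at least one move leads to an L position for the opponent, and L if every move leads to a W.
n=0: no move → L
n=1: no move → L
n=2: no move → L
n=3: →0(L), so W
n=4: →1(L), so W
n=5: →2(L), so W
n=6: →0(L), so W
n=7: →1(L), so W
n=8: →2(L), so W
n=9: →2(L), so W
n=10: →7(W), 4(W), 3(W) — all W, so L
n=11: →8(W), 5(W), 4(W) — all W, so L
n=12: →9(W), 6(W), 5(W) — all W, so L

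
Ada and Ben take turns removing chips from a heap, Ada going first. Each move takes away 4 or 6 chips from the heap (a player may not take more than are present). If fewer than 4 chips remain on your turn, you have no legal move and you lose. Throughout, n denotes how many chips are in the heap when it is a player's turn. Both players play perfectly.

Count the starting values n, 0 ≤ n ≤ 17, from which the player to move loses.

8

Classify positions by backward induction: terminal positions (no move available) are L. From any other position, the mover wins iff some move reaches an L.
n=0: no move → L
n=1: no move → L
n=2: no move → L
n=3: no move → L
n=4: →0(L), so W
n=5: →1(L), so W
n=6: →2(L), so W
n=7: →3(L), so W
n=8: →2(L), so W
n=9: →3(L), so W
n=10: →6(W), 4(W) — all W, so L
n=11: →7(W), 5(W) — all W, so L
n=12: →8(W), 6(W) — all W, so L
n=13: →9(W), 7(W) — all W, so L
n=14: →10(L), so W
n=15: →11(L), so W
n=16: →12(L), so W
n=17: →13(L), so W
L entries with 0 ≤ n ≤ 17: n = 0, 1, 2, 3, 10, 11, 12, 13; that makes 8.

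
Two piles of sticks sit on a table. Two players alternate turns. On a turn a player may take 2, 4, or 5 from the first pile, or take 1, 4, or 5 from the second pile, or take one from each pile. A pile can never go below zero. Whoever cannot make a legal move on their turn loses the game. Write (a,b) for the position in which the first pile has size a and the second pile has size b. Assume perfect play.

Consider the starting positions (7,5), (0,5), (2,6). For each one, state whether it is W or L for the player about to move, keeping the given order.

Classify positions by backward induction: terminal positions (no move available) are L. From any other position, the mover wins iff some move reaches an L.
No move ever increases a pile, so every position that can arise here has a ≤ 7 and b ≤ 6; it is enough to label the cells with 0 ≤ a ≤ 7 and 0 ≤ b ≤ 6.
Every move lowers a or b (never raises either), so fill the grid row by row in increasing a, and left to right within a row: each cell's successors are then already labelled.
      b=0  b=1  b=2  b=3  b=4  b=5  b=6
a=0:    L    W    L    W    W    W    W
a=1:    L    W    L    W    W    W    W
a=2:    W    W    W    W    L    W    L
a=3:    W    L    W    L    W    W    W
a=4:    W    L    W    L    W    W    W
a=5:    W    W    W    W    W    L    W
a=6:    W    W    W    W    W    L    W
a=7:    L    W    L    W    W    W    W
Cells with no legal move (terminal, hence L): (0,0), (1,0).
The remaining L cells, each justified by listing all of its moves:
(0,2): →(0,1)(W) only, which is W, so L
(1,2): →(1,1)(W), (0,1)(W) — all W, so L
(2,4): →(0,4)(W), (2,3)(W), (2,0)(W), (1,3)(W) — all W, so L
(2,6): →(0,6)(W), (2,5)(W), (2,2)(W), (2,1)(W), (1,5)(W) — all W, so L
(3,1): →(1,1)(W), (3,0)(W), (2,0)(W) — all W, so L
(3,3): →(1,3)(W), (3,2)(W), (2,2)(W) — all W, so L
(4,1): →(2,1)(W), (0,1)(W), (4,0)(W), (3,0)(W) — all W, so L
(4,3): →(2,3)(W), (0,3)(W), (4,2)(W), (3,2)(W) — all W, so L
(5,5): →(3,5)(W), (1,5)(W), (0,5)(W), (5,4)(W), (5,1)(W), (5,0)(W), (4,4)(W) — all W, so L
(6,5): →(4,5)(W), (2,5)(W), (1,5)(W), (6,4)(W), (6,1)(W), (6,0)(W), (5,4)(W) — all W, so L
(7,0): →(5,0)(W), (3,0)(W), (2,0)(W) — all W, so L
(7,2): →(5,2)(W), (3,2)(W), (2,2)(W), (7,1)(W), (6,1)(W) — all W, so L
Every other cell has at least one move into one of the L cells above, so it is W.
(7,5): the move to (5,5) reaches an L cell, so W
(0,5): the move to (0,0) reaches an L cell, so W
(2,6): one of the L cells justified above, so L

(7,5): W, (0,5): W, (2,6): L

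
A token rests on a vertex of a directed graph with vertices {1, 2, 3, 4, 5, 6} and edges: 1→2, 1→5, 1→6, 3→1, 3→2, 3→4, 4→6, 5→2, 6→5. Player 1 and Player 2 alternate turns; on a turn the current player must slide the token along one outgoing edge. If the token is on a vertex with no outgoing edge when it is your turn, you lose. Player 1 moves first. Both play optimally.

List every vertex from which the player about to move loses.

Compute win/loss labels from the base case upward. A position with no move is L. Any other position is W if it can reach an L in one move, else L.
Every edge goes from a vertex to one that appears earlier in the order 2, 5, 6, 1, 4, 3, so processing vertices in that order labels each vertex after all of its successors.
2: no outgoing edge → L
5: can move to 2, which is L ⇒ W
6: the only move is to 5(W), a W ⇒ L
1: can move to 6, which is L ⇒ W
4: can move to 6, which is L ⇒ W
3: can move to 2, which is L ⇒ W
The losing starting vertices are exactly the entries labelled L in this table (2 of them).

2, 6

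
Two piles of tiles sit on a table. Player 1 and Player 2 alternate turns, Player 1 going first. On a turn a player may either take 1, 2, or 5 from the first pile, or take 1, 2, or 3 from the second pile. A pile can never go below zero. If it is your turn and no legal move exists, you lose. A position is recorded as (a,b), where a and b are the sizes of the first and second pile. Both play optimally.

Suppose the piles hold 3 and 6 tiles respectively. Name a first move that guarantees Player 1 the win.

Use the standard recursion: the mover loses at a terminal position; elsewhere, the mover wins exactly when some move hands the opponent an L position.
No move ever increases a pile, so every position that can arise here has a ≤ 3 and b ≤ 6; it is enough to label the cells with 0 ≤ a ≤ 3 and 0 ≤ b ≤ 6.
Every move lowers a or b (never raises either), so fill the grid row by row in increasing a, and left to right within a row: each cell's successors are then already labelled.
      b=0  b=1  b=2  b=3  b=4  b=5  b=6
a=0:    L    W    W    W    L    W    W
a=1:    W    L    W    W    W    L    W
a=2:    W    W    L    W    W    W    L
a=3:    L    W    W    W    L    W    W
Cells with no legal move (terminal, hence L): (0,0).
The remaining L cells, each justified by listing all of its moves:
(0,4): only reaches (0,3)(W), (0,2)(W), (0,1)(W), all W → L
(1,1): only reaches (0,1)(W), (1,0)(W), all W → L
(1,5): only reaches (0,5)(W), (1,4)(W), (1,3)(W), (1,2)(W), all W → L
(2,2): only reaches (1,2)(W), (0,2)(W), (2,1)(W), (2,0)(W), all W → L
(2,6): only reaches (1,6)(W), (0,6)(W), (2,5)(W), (2,4)(W), (2,3)(W), all W → L
(3,0): only reaches (2,0)(W), (1,0)(W), all W → L
(3,4): only reaches (2,4)(W), (1,4)(W), (3,3)(W), (3,2)(W), (3,1)(W), all W → L
Every other cell has at least one move into one of the L cells above, so it is W.
From (3,6), the L positions reachable in one move are: (2,6), (3,4). Any move reaching one of these is winning.

Move to (2,6).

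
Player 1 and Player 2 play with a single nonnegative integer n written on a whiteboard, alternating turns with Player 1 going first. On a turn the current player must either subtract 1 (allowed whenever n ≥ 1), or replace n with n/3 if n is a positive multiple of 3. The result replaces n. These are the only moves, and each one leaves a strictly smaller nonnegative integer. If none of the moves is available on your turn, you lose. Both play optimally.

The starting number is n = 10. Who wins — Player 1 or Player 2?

Work bottom-up. With no move the player to move loses. Otherwise the position is W if at least one move leads to an L position for the opponent, and L if every move leads to a W.
n=0: no move → L
n=1: can move to 0, which is L ⇒ W
n=2: the only move is to 1(W), a W ⇒ L
n=3: can move to 2, which is L ⇒ W
n=4: the only move is to 3(W), a W ⇒ L
n=5: can move to 4, which is L ⇒ W
n=6: can move to 2, which is L ⇒ W
n=7: the only move is to 6(W), a W ⇒ L
n=8: can move to 7, which is L ⇒ W
n=9: moves to 3(W), 8(W); every one is W ⇒ L
n=10: can move to 9, which is L ⇒ W
From 10 Player 1 can move to 9, reaching an L position.

Player 1 wins.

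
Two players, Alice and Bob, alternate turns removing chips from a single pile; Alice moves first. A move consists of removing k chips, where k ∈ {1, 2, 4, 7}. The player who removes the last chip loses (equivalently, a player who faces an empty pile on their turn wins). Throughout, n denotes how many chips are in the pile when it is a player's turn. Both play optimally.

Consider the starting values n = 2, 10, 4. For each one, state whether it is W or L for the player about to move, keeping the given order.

2: W, 10: L, 4: L

Classify positions by backward induction: terminal positions (no move available) are W. From any other position, the mover wins iff some move reaches an L.
n=0: no move; the opponent has just taken the last chip and therefore loses → W
n=1: only reaches 0(W), which is W → L
n=2: reaches L-position 1 → W
n=3: reaches L-position 1 → W
n=4: only reaches 3(W), 2(W), 0(W), all W → L
n=5: reaches L-position 4 → W
n=6: reaches L-position 4 → W
n=7: only reaches 6(W), 5(W), 3(W), 0(W), all W → L
n=8: reaches L-position 7 → W
n=9: reaches L-position 7 → W
n=10: only reaches 9(W), 8(W), 6(W), 3(W), all W → L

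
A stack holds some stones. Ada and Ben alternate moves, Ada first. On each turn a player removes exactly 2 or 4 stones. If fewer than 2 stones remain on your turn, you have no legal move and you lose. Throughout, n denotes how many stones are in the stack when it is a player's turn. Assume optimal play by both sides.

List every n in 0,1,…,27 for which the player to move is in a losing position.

0, 1, 6, 7, 12, 13, 18, 19, 24, 25

Classify positions by backward induction: terminal positions (no move available) are L. From any other position, the mover wins iff some move reaches an L.
n=0: no move → L
n=1: no move → L
n=2: can move to 0, which is L ⇒ W
n=3: can move to 1, which is L ⇒ W
n=4: can move to 0, which is L ⇒ W
n=5: can move to 1, which is L ⇒ W
n=6: moves to 4(W), 2(W); every one is W ⇒ L
n=7: moves to 5(W), 3(W); every one is W ⇒ L
n=8: can move to 6, which is L ⇒ W
n=9: can move to 7, which is L ⇒ W
n=10: can move to 6, which is L ⇒ W
n=11: can move to 7, which is L ⇒ W
n=12: moves to 10(W), 8(W); every one is W ⇒ L
n=13: moves to 11(W), 9(W); every one is W ⇒ L
n=14: can move to 12, which is L ⇒ W
n=15: can move to 13, which is L ⇒ W
n=16: can move to 12, which is L ⇒ W
n=17: can move to 13, which is L ⇒ W
n=18: moves to 16(W), 14(W); every one is W ⇒ L
n=19: moves to 17(W), 15(W); every one is W ⇒ L
n=20: can move to 18, which is L ⇒ W
n=21: can move to 19, which is L ⇒ W
n=22: can move to 18, which is L ⇒ W
n=23: can move to 19, which is L ⇒ W
n=24: moves to 22(W), 20(W); every one is W ⇒ L
n=25: moves to 23(W), 21(W); every one is W ⇒ L
n=26: can move to 24, which is L ⇒ W
n=27: can move to 25, which is L ⇒ W
Reading off the rows marked L gives the requested list; there are 10 such values of n.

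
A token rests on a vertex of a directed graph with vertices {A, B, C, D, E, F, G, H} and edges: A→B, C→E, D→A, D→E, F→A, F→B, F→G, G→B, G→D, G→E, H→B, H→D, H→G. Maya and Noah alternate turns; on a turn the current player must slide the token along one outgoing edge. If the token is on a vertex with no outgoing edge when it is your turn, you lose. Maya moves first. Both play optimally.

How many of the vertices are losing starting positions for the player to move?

2

Label each position W (a win for the player to move) or L (a loss). A position with no legal move is L; any other position is W exactly when some move reaches an L, and L when every move reaches a W.
Every edge goes from a vertex to one that appears earlier in the order E, B, C, A, D, G, H, F, so processing vertices in that order labels each vertex after all of its successors.
E: no outgoing edge → L
B: no outgoing edge → L
C: →E(L), so W
A: →B(L), so W
D: →E(L), so W
G: →B(L), so W
H: →B(L), so W
F: →B(L), so W
The L vertices are B, E; that is 2 in all.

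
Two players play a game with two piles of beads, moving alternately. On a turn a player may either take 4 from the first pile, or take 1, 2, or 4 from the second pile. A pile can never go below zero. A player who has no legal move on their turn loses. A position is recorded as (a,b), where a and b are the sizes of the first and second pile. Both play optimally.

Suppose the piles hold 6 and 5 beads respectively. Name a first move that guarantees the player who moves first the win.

Move to (6,4).

Positions with no move are L. A position that does have a move is losing for the player to move precisely when every available move leads to a winning position for the opponent. Fill in the labels:
No move ever increases a pile, so every position that can arise here has a ≤ 6 and b ≤ 5; it is enough to label the cells with 0 ≤ a ≤ 6 and 0 ≤ b ≤ 5.
Every move lowers a or b (never raises either), so fill the grid row by row in increasing a, and left to right within a row: each cell's successors are then already labelled.
      b=0  b=1  b=2  b=3  b=4  b=5
a=0:    L    W    W    L    W    W
a=1:    L    W    W    L    W    W
a=2:    L    W    W    L    W    W
a=3:    L    W    W    L    W    W
a=4:    W    L    W    W    L    W
a=5:    W    L    W    W    L    W
a=6:    W    L    W    W    L    W
Cells with no legal move (terminal, hence L): (0,0), (1,0), (2,0), (3,0).
The remaining L cells, each justified by listing all of its moves:
(0,3): only reaches (0,2)(W), (0,1)(W), all W → L
(1,3): only reaches (1,2)(W), (1,1)(W), all W → L
(2,3): only reaches (2,2)(W), (2,1)(W), all W → L
(3,3): only reaches (3,2)(W), (3,1)(W), all W → L
(4,1): only reaches (0,1)(W), (4,0)(W), all W → L
(4,4): only reaches (0,4)(W), (4,3)(W), (4,2)(W), (4,0)(W), all W → L
(5,1): only reaches (1,1)(W), (5,0)(W), all W → L
(5,4): only reaches (1,4)(W), (5,3)(W), (5,2)(W), (5,0)(W), all W → L
(6,1): only reaches (2,1)(W), (6,0)(W), all W → L
(6,4): only reaches (2,4)(W), (6,3)(W), (6,2)(W), (6,0)(W), all W → L
Every other cell has at least one move into one of the L cells above, so it is W.
From (6,5), the L positions reachable in one move are: (6,4), (6,1). Any move reaching one of these is winning.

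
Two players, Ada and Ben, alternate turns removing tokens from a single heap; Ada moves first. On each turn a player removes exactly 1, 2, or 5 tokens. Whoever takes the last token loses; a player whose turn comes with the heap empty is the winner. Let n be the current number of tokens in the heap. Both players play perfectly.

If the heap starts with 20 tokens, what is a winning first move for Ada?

Remove 1, leaving 19.

Work bottom-up. With no move the player to move wins. Otherwise the position is W if at least one move leads to an L position for the opponent, and L if every move leads to a W.
n=0: no move; the opponent has just taken the last token and therefore loses → W
n=1: the only move is to 0(W), a W ⇒ L
n=2: can move to 1, which is L ⇒ W
n=3: can move to 1, which is L ⇒ W
n=4: moves to 3(W), 2(W); every one is W ⇒ L
n=5: can move to 4, which is L ⇒ W
n=6: can move to 4, which is L ⇒ W
n=7: moves to 6(W), 5(W), 2(W); every one is W ⇒ L
n=8: can move to 7, which is L ⇒ W
n=9: can move to 7, which is L ⇒ W
n=10: moves to 9(W), 8(W), 5(W); every one is W ⇒ L
n=11: can move to 10, which is L ⇒ W
n=12: can move to 10, which is L ⇒ W
n=13: moves to 12(W), 11(W), 8(W); every one is W ⇒ L
n=14: can move to 13, which is L ⇒ W
n=15: can move to 13, which is L ⇒ W
n=16: moves to 15(W), 14(W), 11(W); every one is W ⇒ L
n=17: can move to 16, which is L ⇒ W
n=18: can move to 16, which is L ⇒ W
n=19: moves to 18(W), 17(W), 14(W); every one is W ⇒ L
n=20: can move to 19, which is L ⇒ W
From 20, the L positions reachable in one move are: 19.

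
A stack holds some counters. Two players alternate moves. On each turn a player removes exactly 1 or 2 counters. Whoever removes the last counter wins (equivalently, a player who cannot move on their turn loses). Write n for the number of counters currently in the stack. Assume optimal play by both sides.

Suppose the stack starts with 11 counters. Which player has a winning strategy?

Label each position W (a win for the player to move) or L (a loss). A position with no legal move is L; any other position is W exactly when some move reaches an L, and L when every move reaches a W.
n=0: no move → L
n=1: W (go to 0, an L position)
n=2: W (go to 0, an L position)
n=3: L (options 2(W), 1(W) are all W)
n=4: W (go to 3, an L position)
n=5: W (go to 3, an L position)
n=6: L (options 5(W), 4(W) are all W)
n=7: W (go to 6, an L position)
n=8: W (go to 6, an L position)
n=9: L (options 8(W), 7(W) are all W)
n=10: W (go to 9, an L position)
n=11: W (go to 9, an L position)
From 11 the player to move can remove 2, leaving 9, reaching an L position.

The first player wins.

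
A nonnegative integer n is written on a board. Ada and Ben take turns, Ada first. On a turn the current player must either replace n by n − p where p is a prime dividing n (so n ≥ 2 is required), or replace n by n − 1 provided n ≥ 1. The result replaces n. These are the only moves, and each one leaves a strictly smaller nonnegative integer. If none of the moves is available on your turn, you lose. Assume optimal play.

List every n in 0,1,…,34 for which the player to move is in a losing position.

0, 4, 8, 12, 16, 20, 24, 28, 32

Positions with no move are L. A position that does have a move is losing for the player to move precisely when every available move leads to a winning position for the opponent. Fill in the labels:
n=0: no move → L
n=1: W (go to 0, an L position)
n=2: W (go to 0, an L position)
n=3: W (go to 0, an L position)
n=4: L (options 2(W), 3(W) are all W)
n=5: W (go to 0, an L position)
n=6: W (go to 4, an L position)
n=7: W (go to 0, an L position)
n=8: L (options 6(W), 7(W) are all W)
n=9: W (go to 8, an L position)
n=10: W (go to 8, an L position)
n=11: W (go to 0, an L position)
n=12: L (options 9(W), 10(W), 11(W) are all W)
n=13: W (go to 0, an L position)
n=14: W (go to 12, an L position)
n=15: W (go to 12, an L position)
n=16: L (options 14(W), 15(W) are all W)
n=17: W (go to 0, an L position)
n=18: W (go to 16, an L position)
n=19: W (go to 0, an L position)
n=20: L (options 15(W), 18(W), 19(W) are all W)
n=21: W (go to 20, an L position)
n=22: W (go to 20, an L position)
n=23: W (go to 0, an L position)
n=24: L (options 21(W), 22(W), 23(W) are all W)
n=25: W (go to 20, an L position)
n=26: W (go to 24, an L position)
n=27: W (go to 24, an L position)
n=28: L (options 21(W), 26(W), 27(W) are all W)
n=29: W (go to 0, an L position)
n=30: W (go to 28, an L position)
n=31: W (go to 0, an L position)
n=32: L (options 30(W), 31(W) are all W)
n=33: W (go to 32, an L position)
n=34: W (go to 32, an L position)
The losing starting values of n are exactly the entries labelled L in this table (9 of them).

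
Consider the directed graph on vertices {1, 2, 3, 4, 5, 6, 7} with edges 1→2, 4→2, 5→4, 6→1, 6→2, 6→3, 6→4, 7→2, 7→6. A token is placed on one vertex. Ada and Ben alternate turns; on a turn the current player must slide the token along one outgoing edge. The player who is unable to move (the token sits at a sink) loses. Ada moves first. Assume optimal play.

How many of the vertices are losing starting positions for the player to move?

Use the standard recursion: the mover loses at a terminal position; elsewhere, the mover wins exactly when some move hands the opponent an L position.
Every edge goes from a vertex to one that appears earlier in the order 3, 2, 1, 4, 6, 5, 7, so processing vertices in that order labels each vertex after all of its successors.
3: no outgoing edge → L
2: no outgoing edge → L
1: reaches L-position 2 → W
4: reaches L-position 2 → W
6: reaches L-position 2 → W
5: only reaches 4(W), which is W → L
7: reaches L-position 2 → W
The L vertices are 2, 3, 5; that is 3 in all.

3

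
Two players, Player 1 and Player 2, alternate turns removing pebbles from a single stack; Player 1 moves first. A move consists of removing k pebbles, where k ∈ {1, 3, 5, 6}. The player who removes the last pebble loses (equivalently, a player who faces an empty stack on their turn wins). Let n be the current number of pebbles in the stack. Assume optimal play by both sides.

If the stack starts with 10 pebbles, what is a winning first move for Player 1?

Build the W/L table. Terminal = W. A non-terminal position is W if it has a move to some L; otherwise it is L.
n=0: no move; the opponent has just taken the last pebble and therefore loses → W
n=1: →0(W) only, which is W, so L
n=2: →1(L), so W
n=3: →2(W), 0(W) — all W, so L
n=4: →3(L), so W
n=5: →4(W), 2(W), 0(W) — all W, so L
n=6: →5(L), so W
n=7: →1(L), so W
n=8: →5(L), so W
n=9: →3(L), so W
n=10: →5(L), so W
From 10, the L positions reachable in one move are: 5.

Remove 5, leaving 5.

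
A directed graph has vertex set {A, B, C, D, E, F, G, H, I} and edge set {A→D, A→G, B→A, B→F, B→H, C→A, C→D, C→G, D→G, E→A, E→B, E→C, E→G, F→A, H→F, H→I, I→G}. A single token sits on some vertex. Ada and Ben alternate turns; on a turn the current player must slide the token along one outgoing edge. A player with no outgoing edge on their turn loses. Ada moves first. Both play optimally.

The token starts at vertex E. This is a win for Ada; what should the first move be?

Label each position W (a win for the player to move) or L (a loss). A position with no legal move is L; any other position is W exactly when some move reaches an L, and L when every move reaches a W.
Every edge goes from a vertex to one that appears earlier in the order G, D, I, A, F, H, C, B, E, so processing vertices in that order labels each vertex after all of its successors.
G: no outgoing edge → L
D: reaches L-position G → W
I: reaches L-position G → W
A: reaches L-position G → W
F: only reaches A(W), which is W → L
H: reaches L-position F → W
C: reaches L-position G → W
B: reaches L-position F → W
E: reaches L-position G → W
From E, the L positions reachable in one move are: G.

Move to G.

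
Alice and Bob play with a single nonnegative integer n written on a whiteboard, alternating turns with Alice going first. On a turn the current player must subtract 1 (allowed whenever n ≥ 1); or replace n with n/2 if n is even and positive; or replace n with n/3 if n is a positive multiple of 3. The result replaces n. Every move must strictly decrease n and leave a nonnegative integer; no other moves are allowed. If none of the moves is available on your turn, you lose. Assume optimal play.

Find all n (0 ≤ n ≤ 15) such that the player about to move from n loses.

0, 2, 5, 7, 9, 11, 13

Label each position W (a win for the player to move) or L (a loss). A position with no legal move is L; any other position is W exactly when some move reaches an L, and L when every move reaches a W.
n=0: no move → L
n=1: →0(L), so W
n=2: →1(W) only, which is W, so L
n=3: →2(L), so W
n=4: →2(L), so W
n=5: →4(W) only, which is W, so L
n=6: →2(L), so W
n=7: →6(W) only, which is W, so L
n=8: →7(L), so W
n=9: →3(W), 8(W) — all W, so L
n=10: →5(L), so W
n=11: →10(W) only, which is W, so L
n=12: →11(L), so W
n=13: →12(W) only, which is W, so L
n=14: →7(L), so W
n=15: →5(L), so W
The losing starting values of n are exactly the entries labelled L in this table (7 of them).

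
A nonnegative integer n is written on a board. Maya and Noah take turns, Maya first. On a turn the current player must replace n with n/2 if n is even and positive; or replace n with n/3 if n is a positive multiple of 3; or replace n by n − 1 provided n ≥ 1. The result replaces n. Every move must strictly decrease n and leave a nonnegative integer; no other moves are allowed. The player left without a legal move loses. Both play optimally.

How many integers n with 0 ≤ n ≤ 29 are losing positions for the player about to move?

Classify positions by backward induction: terminal positions (no move available) are L. From any other position, the mover wins iff some move reaches an L.
n=0: no move → L
n=1: reaches L-position 0 → W
n=2: only reaches 1(W), which is W → L
n=3: reaches L-position 2 → W
n=4: reaches L-position 2 → W
n=5: only reaches 4(W), which is W → L
n=6: reaches L-position 2 → W
n=7: only reaches 6(W), which is W → L
n=8: reaches L-position 7 → W
n=9: only reaches 3(W), 8(W), all W → L
n=10: reaches L-position 5 → W
n=11: only reaches 10(W), which is W → L
n=12: reaches L-position 11 → W
n=13: only reaches 12(W), which is W → L
n=14: reaches L-position 7 → W
n=15: reaches L-position 5 → W
n=16: only reaches 8(W), 15(W), all W → L
n=17: reaches L-position 16 → W
n=18: reaches L-position 9 → W
n=19: only reaches 18(W), which is W → L
n=20: reaches L-position 19 → W
n=21: reaches L-position 7 → W
n=22: reaches L-position 11 → W
n=23: only reaches 22(W), which is W → L
n=24: reaches L-position 23 → W
n=25: only reaches 24(W), which is W → L
n=26: reaches L-position 13 → W
n=27: reaches L-position 9 → W
n=28: only reaches 14(W), 27(W), all W → L
n=29: reaches L-position 28 → W
L entries with 0 ≤ n ≤ 29: n = 0, 2, 5, 7, 9, 11, 13, 16, 19, 23, 25, 28; that makes 12.

12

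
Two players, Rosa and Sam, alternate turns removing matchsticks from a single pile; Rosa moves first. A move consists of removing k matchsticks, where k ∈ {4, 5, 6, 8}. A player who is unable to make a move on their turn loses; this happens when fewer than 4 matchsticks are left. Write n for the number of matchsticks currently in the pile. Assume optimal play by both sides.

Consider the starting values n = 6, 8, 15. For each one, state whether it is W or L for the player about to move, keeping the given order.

Positions with no move are L. A position that does have a move is losing for the player to move precisely when every available move leads to a winning position for the opponent. Fill in the labels:
n=0: no move → L
n=1: no move → L
n=2: no move → L
n=3: no move → L
n=4: W (go to 0, an L position)
n=5: W (go to 1, an L position)
n=6: W (go to 2, an L position)
n=7: W (go to 3, an L position)
n=8: W (go to 3, an L position)
n=9: W (go to 3, an L position)
n=10: W (go to 2, an L position)
n=11: W (go to 3, an L position)
n=12: L (options 8(W), 7(W), 6(W), 4(W) are all W)
n=13: L (options 9(W), 8(W), 7(W), 5(W) are all W)
n=14: L (options 10(W), 9(W), 8(W), 6(W) are all W)
n=15: L (options 11(W), 10(W), 9(W), 7(W) are all W)

6: W, 8: W, 15: L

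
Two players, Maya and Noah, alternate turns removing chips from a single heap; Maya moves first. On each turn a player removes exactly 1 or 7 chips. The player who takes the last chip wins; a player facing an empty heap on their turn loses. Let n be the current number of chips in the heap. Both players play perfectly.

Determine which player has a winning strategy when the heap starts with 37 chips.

Positions with no move are L. A position that does have a move is losing for the player to move precisely when every available move leads to a winning position for the opponent. Fill in the labels:
n=0: no move → L
n=1: reaches L-position 0 → W
n=2: only reaches 1(W), which is W → L
n=3: reaches L-position 2 → W
n=4: only reaches 3(W), which is W → L
n=5: reaches L-position 4 → W
n=6: only reaches 5(W), which is W → L
n=7: reaches L-position 6 → W
n=8: only reaches 7(W), 1(W), all W → L
n=9: reaches L-position 8 → W
n=10: only reaches 9(W), 3(W), all W → L
n=11: reaches L-position 10 → W
n=12: only reaches 11(W), 5(W), all W → L
n=13: reaches L-position 12 → W
n=14: only reaches 13(W), 7(W), all W → L
n=15: reaches L-position 14 → W
n=16: only reaches 15(W), 9(W), all W → L
n=17: reaches L-position 16 → W
n=18: only reaches 17(W), 11(W), all W → L
n=19: reaches L-position 18 → W
n=20: only reaches 19(W), 13(W), all W → L
n=21: reaches L-position 20 → W
n=22: only reaches 21(W), 15(W), all W → L
n=23: reaches L-position 22 → W
n=24: only reaches 23(W), 17(W), all W → L
n=25: reaches L-position 24 → W
n=26: only reaches 25(W), 19(W), all W → L
n=27: reaches L-position 26 → W
n=28: only reaches 27(W), 21(W), all W → L
n=29: reaches L-position 28 → W
n=30: only reaches 29(W), 23(W), all W → L
n=31: reaches L-position 30 → W
n=32: only reaches 31(W), 25(W), all W → L
n=33: reaches L-position 32 → W
n=34: only reaches 33(W), 27(W), all W → L
n=35: reaches L-position 34 → W
n=36: only reaches 35(W), 29(W), all W → L
n=37: reaches L-position 36 → W
From 37 Maya can remove 1, leaving 36, reaching an L position.

Maya wins.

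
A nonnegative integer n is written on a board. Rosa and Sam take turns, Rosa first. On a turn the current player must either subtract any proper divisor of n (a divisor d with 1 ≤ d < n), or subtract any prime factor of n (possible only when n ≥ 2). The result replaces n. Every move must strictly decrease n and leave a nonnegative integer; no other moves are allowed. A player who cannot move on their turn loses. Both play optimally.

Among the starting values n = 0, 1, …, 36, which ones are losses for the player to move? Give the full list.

Label each position W (a win for the player to move) or L (a loss). A position with no legal move is L; any other position is W exactly when some move reaches an L, and L when every move reaches a W.
n=0: no move → L
n=1: no move → L
n=2: can move to 0, which is L ⇒ W
n=3: can move to 0, which is L ⇒ W
n=4: moves to 2(W), 3(W); every one is W ⇒ L
n=5: can move to 0, which is L ⇒ W
n=6: can move to 4, which is L ⇒ W
n=7: can move to 0, which is L ⇒ W
n=8: can move to 4, which is L ⇒ W
n=9: moves to 6(W), 8(W); every one is W ⇒ L
n=10: can move to 9, which is L ⇒ W
n=11: can move to 0, which is L ⇒ W
n=12: can move to 9, which is L ⇒ W
n=13: can move to 0, which is L ⇒ W
n=14: moves to 7(W), 12(W), 13(W); every one is W ⇒ L
n=15: can move to 14, which is L ⇒ W
n=16: can move to 14, which is L ⇒ W
n=17: can move to 0, which is L ⇒ W
n=18: can move to 9, which is L ⇒ W
n=19: can move to 0, which is L ⇒ W
n=20: moves to 10(W), 15(W), 16(W), 18(W), 19(W); every one is W ⇒ L
n=21: can move to 14, which is L ⇒ W
n=22: can move to 20, which is L ⇒ W
n=23: can move to 0, which is L ⇒ W
n=24: can move to 20, which is L ⇒ W
n=25: can move to 20, which is L ⇒ W
n=26: moves to 13(W), 24(W), 25(W); every one is W ⇒ L
n=27: can move to 26, which is L ⇒ W
n=28: can move to 14, which is L ⇒ W
n=29: can move to 0, which is L ⇒ W
n=30: can move to 20, which is L ⇒ W
n=31: can move to 0, which is L ⇒ W
n=32: moves to 16(W), 24(W), 28(W), 30(W), 31(W); every one is W ⇒ L
n=33: can move to 32, which is L ⇒ W
n=34: can move to 32, which is L ⇒ W
n=35: moves to 28(W), 30(W), 34(W); every one is W ⇒ L
n=36: can move to 32, which is L ⇒ W
Reading off the rows marked L gives the requested list; there are 9 such values of n.

0, 1, 4, 9, 14, 20, 26, 32, 35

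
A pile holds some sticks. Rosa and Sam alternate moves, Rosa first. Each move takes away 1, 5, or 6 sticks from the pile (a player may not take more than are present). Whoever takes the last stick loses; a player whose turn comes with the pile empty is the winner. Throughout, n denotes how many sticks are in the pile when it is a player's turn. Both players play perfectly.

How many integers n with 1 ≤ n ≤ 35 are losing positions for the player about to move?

10

Positions with no move are W. A position that does have a move is losing for the player to move precisely when every available move leads to a winning position for the opponent. Fill in the labels:
n=0: no move; the opponent has just taken the last stick and therefore loses → W
n=1: only reaches 0(W), which is W → L
n=2: reaches L-position 1 → W
n=3: only reaches 2(W), which is W → L
n=4: reaches L-position 3 → W
n=5: only reaches 4(W), 0(W), all W → L
n=6: reaches L-position 5 → W
n=7: reaches L-position 1 → W
n=8: reaches L-position 3 → W
n=9: reaches L-position 3 → W
n=10: reaches L-position 5 → W
n=11: reaches L-position 5 → W
n=12: only reaches 11(W), 7(W), 6(W), all W → L
n=13: reaches L-position 12 → W
n=14: only reaches 13(W), 9(W), 8(W), all W → L
n=15: reaches L-position 14 → W
n=16: only reaches 15(W), 11(W), 10(W), all W → L
n=17: reaches L-position 16 → W
n=18: reaches L-position 12 → W
n=19: reaches L-position 14 → W
n=20: reaches L-position 14 → W
n=21: reaches L-position 16 → W
n=22: reaches L-position 16 → W
n=23: only reaches 22(W), 18(W), 17(W), all W → L
n=24: reaches L-position 23 → W
n=25: only reaches 24(W), 20(W), 19(W), all W → L
n=26: reaches L-position 25 → W
n=27: only reaches 26(W), 22(W), 21(W), all W → L
n=28: reaches L-position 27 → W
n=29: reaches L-position 23 → W
n=30: reaches L-position 25 → W
n=31: reaches L-position 25 → W
n=32: reaches L-position 27 → W
n=33: reaches L-position 27 → W
n=34: only reaches 33(W), 29(W), 28(W), all W → L
n=35: reaches L-position 34 → W
L entries with 1 ≤ n ≤ 35 (the range starts at n=1): n = 1, 3, 5, 12, 14, 16, 23, 25, 27, 34; that makes 10.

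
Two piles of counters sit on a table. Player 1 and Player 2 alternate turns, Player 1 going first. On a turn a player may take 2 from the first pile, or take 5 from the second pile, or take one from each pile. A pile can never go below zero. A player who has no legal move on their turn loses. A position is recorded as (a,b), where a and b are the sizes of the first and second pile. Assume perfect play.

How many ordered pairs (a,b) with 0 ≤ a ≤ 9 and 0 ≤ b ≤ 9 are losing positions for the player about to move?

Label each position W (a win for the player to move) or L (a loss). A position with no legal move is L; any other position is W exactly when some move reaches an L, and L when every move reaches a W.
Every move lowers a or b (never raises either), so fill the grid row by row in increasing a, and left to right within a row: each cell's successors are then already labelled.
      b=0  b=1  b=2  b=3  b=4  b=5  b=6  b=7  b=8  b=9
a=0:    L    L    L    L    L    W    W    W    W    W
a=1:    L    W    W    W    W    W    L    L    L    L
a=2:    W    W    W    W    W    L    L    W    W    W
a=3:    W    L    L    L    L    L    W    W    W    W
a=4:    L    L    W    W    W    W    W    L    L    L
a=5:    L    W    W    W    W    W    L    L    W    W
a=6:    W    W    L    L    L    L    L    W    W    W
a=7:    W    L    L    W    W    W    W    W    L    L
a=8:    L    L    W    W    W    W    W    L    L    W
a=9:    L    W    W    L    L    W    L    L    W    W
Cells with no legal move (terminal, hence L): (0,0), (0,1), (0,2), (0,3), (0,4), (1,0).
The remaining L cells, each justified by listing all of its moves:
(1,6): moves to (1,1)(W), (0,5)(W); every one is W ⇒ L
(1,7): moves to (1,2)(W), (0,6)(W); every one is W ⇒ L
(1,8): moves to (1,3)(W), (0,7)(W); every one is W ⇒ L
(1,9): moves to (1,4)(W), (0,8)(W); every one is W ⇒ L
(2,5): moves to (0,5)(W), (2,0)(W), (1,4)(W); every one is W ⇒ L
(2,6): moves to (0,6)(W), (2,1)(W), (1,5)(W); every one is W ⇒ L
(3,1): moves to (1,1)(W), (2,0)(W); every one is W ⇒ L
(3,2): moves to (1,2)(W), (2,1)(W); every one is W ⇒ L
(3,3): moves to (1,3)(W), (2,2)(W); every one is W ⇒ L
(3,4): moves to (1,4)(W), (2,3)(W); every one is W ⇒ L
(3,5): moves to (1,5)(W), (3,0)(W), (2,4)(W); every one is W ⇒ L
(4,0): the only move is to (2,0)(W), a W ⇒ L
(4,1): moves to (2,1)(W), (3,0)(W); every one is W ⇒ L
(4,7): moves to (2,7)(W), (4,2)(W), (3,6)(W); every one is W ⇒ L
(4,8): moves to (2,8)(W), (4,3)(W), (3,7)(W); every one is W ⇒ L
(4,9): moves to (2,9)(W), (4,4)(W), (3,8)(W); every one is W ⇒ L
(5,0): the only move is to (3,0)(W), a W ⇒ L
(5,6): moves to (3,6)(W), (5,1)(W), (4,5)(W); every one is W ⇒ L
(5,7): moves to (3,7)(W), (5,2)(W), (4,6)(W); every one is W ⇒ L
(6,2): moves to (4,2)(W), (5,1)(W); every one is W ⇒ L
(6,3): moves to (4,3)(W), (5,2)(W); every one is W ⇒ L
(6,4): moves to (4,4)(W), (5,3)(W); every one is W ⇒ L
(6,5): moves to (4,5)(W), (6,0)(W), (5,4)(W); every one is W ⇒ L
(6,6): moves to (4,6)(W), (6,1)(W), (5,5)(W); every one is W ⇒ L
(7,1): moves to (5,1)(W), (6,0)(W); every one is W ⇒ L
(7,2): moves to (5,2)(W), (6,1)(W); every one is W ⇒ L
(7,8): moves to (5,8)(W), (7,3)(W), (6,7)(W); every one is W ⇒ L
(7,9): moves to (5,9)(W), (7,4)(W), (6,8)(W); every one is W ⇒ L
(8,0): the only move is to (6,0)(W), a W ⇒ L
(8,1): moves to (6,1)(W), (7,0)(W); every one is W ⇒ L
(8,7): moves to (6,7)(W), (8,2)(W), (7,6)(W); every one is W ⇒ L
(8,8): moves to (6,8)(W), (8,3)(W), (7,7)(W); every one is W ⇒ L
(9,0): the only move is to (7,0)(W), a W ⇒ L
(9,3): moves to (7,3)(W), (8,2)(W); every one is W ⇒ L
(9,4): moves to (7,4)(W), (8,3)(W); every one is W ⇒ L
(9,6): moves to (7,6)(W), (9,1)(W), (8,5)(W); every one is W ⇒ L
(9,7): moves to (7,7)(W), (9,2)(W), (8,6)(W); every one is W ⇒ L
Every other cell has at least one move into one of the L cells above, so it is W.
L cells per row: a=0: 5, a=1: 5, a=2: 2, a=3: 5, a=4: 5, a=5: 3, a=6: 5, a=7: 4, a=8: 4, a=9: 5; total 43.

43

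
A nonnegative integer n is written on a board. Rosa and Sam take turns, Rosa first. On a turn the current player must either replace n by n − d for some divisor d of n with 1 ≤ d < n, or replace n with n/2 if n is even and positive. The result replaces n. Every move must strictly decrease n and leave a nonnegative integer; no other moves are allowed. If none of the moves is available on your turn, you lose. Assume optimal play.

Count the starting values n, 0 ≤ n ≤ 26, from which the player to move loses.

Use the standard recursion: the mover loses at a terminal position; elsewhere, the mover wins exactly when some move hands the opponent an L position.
n=0: no move → L
n=1: no move → L
n=2: W (go to 1, an L position)
n=3: L (sole option 2(W) is W)
n=4: W (go to 3, an L position)
n=5: L (sole option 4(W) is W)
n=6: W (go to 3, an L position)
n=7: L (sole option 6(W) is W)
n=8: W (go to 7, an L position)
n=9: L (options 6(W), 8(W) are all W)
n=10: W (go to 5, an L position)
n=11: L (sole option 10(W) is W)
n=12: W (go to 9, an L position)
n=13: L (sole option 12(W) is W)
n=14: W (go to 7, an L position)
n=15: L (options 10(W), 12(W), 14(W) are all W)
n=16: W (go to 15, an L position)
n=17: L (sole option 16(W) is W)
n=18: W (go to 9, an L position)
n=19: L (sole option 18(W) is W)
n=20: W (go to 15, an L position)
n=21: L (options 14(W), 18(W), 20(W) are all W)
n=22: W (go to 11, an L position)
n=23: L (sole option 22(W) is W)
n=24: W (go to 21, an L position)
n=25: L (options 20(W), 24(W) are all W)
n=26: W (go to 13, an L position)
L entries with 0 ≤ n ≤ 26: n = 0, 1, 3, 5, 7, 9, 11, 13, 15, 17, 19, 21, 23, 25; that makes 14.

14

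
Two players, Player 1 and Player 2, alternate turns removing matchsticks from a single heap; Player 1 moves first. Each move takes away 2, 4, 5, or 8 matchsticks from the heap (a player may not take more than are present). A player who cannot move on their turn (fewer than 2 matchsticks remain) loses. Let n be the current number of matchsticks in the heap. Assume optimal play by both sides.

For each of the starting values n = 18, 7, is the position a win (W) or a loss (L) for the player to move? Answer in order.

Build the W/L table. Terminal = L. A non-terminal position is W if it has a move to some L; otherwise it is L.
n=0: no move → L
n=1: no move → L
n=2: reaches L-position 0 → W
n=3: reaches L-position 1 → W
n=4: reaches L-position 0 → W
n=5: reaches L-position 1 → W
n=6: reaches L-position 1 → W
n=7: only reaches 5(W), 3(W), 2(W), all W → L
n=8: reaches L-position 0 → W
n=9: reaches L-position 7 → W
n=10: only reaches 8(W), 6(W), 5(W), 2(W), all W → L
n=11: reaches L-position 7 → W
n=12: reaches L-position 10 → W
n=13: only reaches 11(W), 9(W), 8(W), 5(W), all W → L
n=14: reaches L-position 10 → W
n=15: reaches L-position 13 → W
n=16: only reaches 14(W), 12(W), 11(W), 8(W), all W → L
n=17: reaches L-position 13 → W
n=18: reaches L-position 16 → W

18: W, 7: L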